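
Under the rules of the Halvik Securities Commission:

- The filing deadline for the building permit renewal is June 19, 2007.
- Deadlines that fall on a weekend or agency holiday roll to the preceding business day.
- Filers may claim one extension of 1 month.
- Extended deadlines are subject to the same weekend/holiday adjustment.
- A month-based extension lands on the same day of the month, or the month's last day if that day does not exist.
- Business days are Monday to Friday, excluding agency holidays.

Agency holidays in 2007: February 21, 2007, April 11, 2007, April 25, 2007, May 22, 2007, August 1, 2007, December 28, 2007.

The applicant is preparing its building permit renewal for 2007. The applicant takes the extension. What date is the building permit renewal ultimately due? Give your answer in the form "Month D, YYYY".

July 19, 2007

The stated deadline is June 19, 2007.
June 19, 2007 (Tuesday) is already a business day.
Applying the 1 month extension: 1 month after June 19, 2007 is July 19, 2007.
July 19, 2007 is a Thursday and not a listed holiday, so it stands.
The final due date is July 19, 2007.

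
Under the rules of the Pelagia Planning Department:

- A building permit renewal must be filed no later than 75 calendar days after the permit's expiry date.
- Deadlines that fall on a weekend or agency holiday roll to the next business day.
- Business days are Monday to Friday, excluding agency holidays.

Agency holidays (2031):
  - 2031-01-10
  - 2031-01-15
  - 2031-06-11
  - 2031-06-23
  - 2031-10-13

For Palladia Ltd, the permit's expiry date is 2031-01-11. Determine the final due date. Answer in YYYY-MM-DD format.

2031-03-27

Adding 75 calendar days to 2031-01-11 gives 2031-03-27.
2031-03-27 is a Thursday and not a listed holiday, so it stands.
Final deadline: 2031-03-27.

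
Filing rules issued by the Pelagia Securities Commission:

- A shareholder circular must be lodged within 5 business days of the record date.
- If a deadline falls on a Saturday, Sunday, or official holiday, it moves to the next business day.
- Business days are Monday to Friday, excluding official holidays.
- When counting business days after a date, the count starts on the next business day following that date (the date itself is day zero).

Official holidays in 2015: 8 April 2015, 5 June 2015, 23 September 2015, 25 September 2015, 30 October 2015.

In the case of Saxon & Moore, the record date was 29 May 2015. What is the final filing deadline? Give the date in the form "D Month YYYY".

Starting the day after 29 May 2015 and counting 5 business days lands on 8 June 2015.
8 June 2015 is a Monday and not a listed holiday, so it stands.
The final due date is 8 June 2015.

8 June 2015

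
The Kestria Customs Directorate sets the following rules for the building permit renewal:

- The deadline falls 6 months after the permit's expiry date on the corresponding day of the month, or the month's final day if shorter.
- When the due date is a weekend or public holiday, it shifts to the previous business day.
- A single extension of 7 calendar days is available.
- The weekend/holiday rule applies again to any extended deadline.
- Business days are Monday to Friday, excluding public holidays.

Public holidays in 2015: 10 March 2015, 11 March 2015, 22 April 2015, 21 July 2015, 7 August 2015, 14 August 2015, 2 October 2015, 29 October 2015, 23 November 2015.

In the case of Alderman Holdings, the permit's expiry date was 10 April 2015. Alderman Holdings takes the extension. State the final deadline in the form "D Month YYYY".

6 months from 10 April 2015 is 10 October 2015.
10 October 2015 falls on a Saturday. Rolling to the preceding business day gives 9 October 2015, a Friday.
Applying the 7-calendar-day extension: 9 October 2015 + 7 days = 16 October 2015.
16 October 2015 (Friday) is already a business day.
Deadline: 16 October 2015.

16 October 2015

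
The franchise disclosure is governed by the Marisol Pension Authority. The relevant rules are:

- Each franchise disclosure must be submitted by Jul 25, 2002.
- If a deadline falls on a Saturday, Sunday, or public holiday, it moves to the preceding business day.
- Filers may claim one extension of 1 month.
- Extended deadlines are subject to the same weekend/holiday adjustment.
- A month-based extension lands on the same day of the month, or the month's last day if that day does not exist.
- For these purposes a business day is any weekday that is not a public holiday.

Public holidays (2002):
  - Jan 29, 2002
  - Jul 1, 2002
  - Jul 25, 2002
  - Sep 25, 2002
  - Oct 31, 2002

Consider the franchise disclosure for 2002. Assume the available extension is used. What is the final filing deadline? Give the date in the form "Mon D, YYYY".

Aug 23, 2002

Start from the fixed due date, Jul 25, 2002.
Jul 25, 2002 falls on a listed holiday. Rolling to the preceding business day gives Jul 24, 2002, a Wednesday.
The 1 month extension carries Jul 24, 2002 to Aug 24, 2002.
Because Aug 24, 2002 is a Saturday, the deadline becomes Aug 23, 2002 (Friday).
So the filing is due Aug 23, 2002.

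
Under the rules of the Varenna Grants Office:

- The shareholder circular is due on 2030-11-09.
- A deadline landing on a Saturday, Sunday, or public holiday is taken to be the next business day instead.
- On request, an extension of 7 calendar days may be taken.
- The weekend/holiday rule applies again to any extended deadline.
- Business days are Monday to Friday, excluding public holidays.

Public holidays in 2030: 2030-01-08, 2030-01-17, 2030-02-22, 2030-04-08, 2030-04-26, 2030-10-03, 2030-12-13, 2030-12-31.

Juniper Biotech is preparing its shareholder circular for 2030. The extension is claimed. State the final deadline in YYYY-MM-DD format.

The stated deadline is 2030-11-09.
2030-11-09 is a Saturday; the next business day is 2030-11-11 (Monday).
With the 7-day extension, 2030-11-11 becomes 2030-11-18.
2030-11-18 falls on a Monday, which is a business day, so no adjustment is needed.
Final deadline: 2030-11-18.

2030-11-18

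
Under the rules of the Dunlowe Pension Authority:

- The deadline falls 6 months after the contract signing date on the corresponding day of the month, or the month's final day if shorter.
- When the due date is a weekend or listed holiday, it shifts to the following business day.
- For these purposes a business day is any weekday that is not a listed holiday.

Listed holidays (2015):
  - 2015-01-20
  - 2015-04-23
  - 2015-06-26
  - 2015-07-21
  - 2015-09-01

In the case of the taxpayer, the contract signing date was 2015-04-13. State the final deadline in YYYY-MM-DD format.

2015-10-13

6 months after 2015-04-13, on the same day of the month, is 2015-10-13.
2015-10-13 (Tuesday) is already a business day.
Deadline: 2015-10-13.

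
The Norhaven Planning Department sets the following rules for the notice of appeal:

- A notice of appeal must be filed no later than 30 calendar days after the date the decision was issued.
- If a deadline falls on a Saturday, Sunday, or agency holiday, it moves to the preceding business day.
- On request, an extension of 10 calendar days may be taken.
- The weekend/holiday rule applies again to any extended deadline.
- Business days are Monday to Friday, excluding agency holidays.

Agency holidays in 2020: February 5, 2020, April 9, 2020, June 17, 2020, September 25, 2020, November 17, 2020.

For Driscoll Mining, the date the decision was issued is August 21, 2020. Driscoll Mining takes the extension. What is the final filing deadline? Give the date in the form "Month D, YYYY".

September 28, 2020

Adding 30 calendar days to August 21, 2020 gives September 20, 2020.
September 20, 2020 is a Sunday; the preceding business day is September 18, 2020 (Friday).
With the 10-day extension, September 18, 2020 becomes September 28, 2020.
Since September 28, 2020 is a Monday and not a holiday, the date is unchanged.
So the filing is due September 28, 2020.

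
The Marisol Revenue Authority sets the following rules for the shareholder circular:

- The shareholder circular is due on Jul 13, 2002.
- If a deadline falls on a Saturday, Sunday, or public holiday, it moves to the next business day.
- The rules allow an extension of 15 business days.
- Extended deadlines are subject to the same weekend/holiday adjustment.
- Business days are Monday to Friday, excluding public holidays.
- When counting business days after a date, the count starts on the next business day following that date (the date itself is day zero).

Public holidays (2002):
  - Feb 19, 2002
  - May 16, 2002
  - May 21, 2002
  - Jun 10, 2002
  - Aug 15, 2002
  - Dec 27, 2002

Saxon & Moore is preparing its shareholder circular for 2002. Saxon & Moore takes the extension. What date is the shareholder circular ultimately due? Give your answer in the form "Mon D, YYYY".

Aug 5, 2002

The statutory due date is Jul 13, 2002.
Because Jul 13, 2002 is a Saturday, the deadline becomes Jul 15, 2002 (Monday).
Counting 15 further business days from Jul 15, 2002 reaches Aug 5, 2002.
Since Aug 5, 2002 is a Monday and not a holiday, the date is unchanged.
Final deadline: Aug 5, 2002.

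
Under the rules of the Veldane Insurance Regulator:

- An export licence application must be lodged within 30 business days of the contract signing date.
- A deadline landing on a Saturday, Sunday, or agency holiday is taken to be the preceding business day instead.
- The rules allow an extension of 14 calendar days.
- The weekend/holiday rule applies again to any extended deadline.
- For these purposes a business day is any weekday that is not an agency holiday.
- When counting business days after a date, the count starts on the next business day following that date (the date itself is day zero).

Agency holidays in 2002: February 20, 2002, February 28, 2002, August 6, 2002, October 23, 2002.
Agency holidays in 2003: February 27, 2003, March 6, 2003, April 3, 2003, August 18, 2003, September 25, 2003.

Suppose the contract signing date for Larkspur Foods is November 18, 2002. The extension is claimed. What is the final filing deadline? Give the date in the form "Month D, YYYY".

January 13, 2003

Starting the day after November 18, 2002 and counting 30 business days lands on December 30, 2002.
December 30, 2002 is a Monday and not a listed holiday, so it stands.
Applying the 14-calendar-day extension: December 30, 2002 + 14 days = January 13, 2003.
January 13, 2003 (Monday) is already a business day.
Final deadline: January 13, 2003.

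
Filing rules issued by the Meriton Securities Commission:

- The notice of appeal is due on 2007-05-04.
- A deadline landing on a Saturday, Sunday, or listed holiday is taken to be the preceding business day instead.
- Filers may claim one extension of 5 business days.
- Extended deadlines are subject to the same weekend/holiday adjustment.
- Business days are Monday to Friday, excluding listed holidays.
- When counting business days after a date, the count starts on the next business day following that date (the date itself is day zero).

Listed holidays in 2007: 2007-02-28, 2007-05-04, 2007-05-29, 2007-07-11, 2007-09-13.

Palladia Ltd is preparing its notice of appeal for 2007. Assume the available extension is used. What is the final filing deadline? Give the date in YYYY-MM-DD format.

2007-05-11

The stated deadline is 2007-05-04.
2007-05-04 falls on a listed holiday. Rolling to the preceding business day gives 2007-05-03, a Thursday.
The 5-business-day extension runs from 2007-05-03 to 2007-05-11.
Since 2007-05-11 is a Friday and not a holiday, the date is unchanged.
So the filing is due 2007-05-11.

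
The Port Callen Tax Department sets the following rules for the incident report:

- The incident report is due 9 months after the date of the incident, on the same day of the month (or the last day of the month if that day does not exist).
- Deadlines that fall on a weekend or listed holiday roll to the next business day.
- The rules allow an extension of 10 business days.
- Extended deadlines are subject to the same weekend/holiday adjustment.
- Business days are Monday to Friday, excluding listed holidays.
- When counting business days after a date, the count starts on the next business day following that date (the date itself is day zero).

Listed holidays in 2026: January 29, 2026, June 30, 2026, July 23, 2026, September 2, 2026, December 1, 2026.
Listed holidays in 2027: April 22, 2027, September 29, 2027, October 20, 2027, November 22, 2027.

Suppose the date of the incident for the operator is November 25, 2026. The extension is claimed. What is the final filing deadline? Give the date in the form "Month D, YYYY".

9 months from November 25, 2026 is August 25, 2027.
August 25, 2027 falls on a Wednesday, which is a business day, so no adjustment is needed.
The 10-business-day extension runs from August 25, 2027 to September 8, 2027.
September 8, 2027 falls on a Wednesday, which is a business day, so no adjustment is needed.
Deadline: September 8, 2027.

September 8, 2027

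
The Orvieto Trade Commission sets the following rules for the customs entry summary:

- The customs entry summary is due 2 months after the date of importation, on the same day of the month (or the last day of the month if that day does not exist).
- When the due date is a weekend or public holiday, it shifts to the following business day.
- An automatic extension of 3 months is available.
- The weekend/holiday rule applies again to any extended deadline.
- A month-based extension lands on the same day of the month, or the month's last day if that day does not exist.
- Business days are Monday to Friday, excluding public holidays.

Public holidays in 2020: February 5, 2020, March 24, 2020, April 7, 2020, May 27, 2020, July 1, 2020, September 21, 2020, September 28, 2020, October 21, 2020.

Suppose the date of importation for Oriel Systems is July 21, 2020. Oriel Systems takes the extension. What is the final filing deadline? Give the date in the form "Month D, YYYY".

December 22, 2020

2 months after July 21, 2020, on the same day of the month, is September 21, 2020.
September 21, 2020 is a listed holiday; the next business day is September 22, 2020 (Tuesday).
The 3 months extension carries September 22, 2020 to December 22, 2020.
December 22, 2020 (Tuesday) is already a business day.
Deadline: December 22, 2020.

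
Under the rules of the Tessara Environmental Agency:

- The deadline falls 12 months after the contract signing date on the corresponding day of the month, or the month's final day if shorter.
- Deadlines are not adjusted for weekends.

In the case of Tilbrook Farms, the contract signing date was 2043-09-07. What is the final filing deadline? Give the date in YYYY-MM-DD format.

2044-09-07

12 months from 2043-09-07 is 2044-09-07.
2044-09-07 is a Wednesday; no weekend or holiday adjustment applies.
Deadline: 2044-09-07.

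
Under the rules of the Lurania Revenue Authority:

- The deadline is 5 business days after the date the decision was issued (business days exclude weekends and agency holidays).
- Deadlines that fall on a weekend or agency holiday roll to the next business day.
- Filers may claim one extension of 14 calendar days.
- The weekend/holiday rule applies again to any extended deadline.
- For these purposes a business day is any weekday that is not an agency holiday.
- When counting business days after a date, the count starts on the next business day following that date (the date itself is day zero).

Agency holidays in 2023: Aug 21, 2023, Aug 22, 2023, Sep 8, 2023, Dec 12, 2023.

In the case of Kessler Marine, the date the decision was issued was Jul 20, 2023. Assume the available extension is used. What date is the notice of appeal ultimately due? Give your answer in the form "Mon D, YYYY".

Starting the day after Jul 20, 2023 and counting 5 business days lands on Jul 27, 2023.
Jul 27, 2023 falls on a Thursday, which is a business day, so no adjustment is needed.
Applying the 14-calendar-day extension: Jul 27, 2023 + 14 days = Aug 10, 2023.
Since Aug 10, 2023 is a Thursday and not a holiday, the date is unchanged.
Deadline: Aug 10, 2023.

Aug 10, 2023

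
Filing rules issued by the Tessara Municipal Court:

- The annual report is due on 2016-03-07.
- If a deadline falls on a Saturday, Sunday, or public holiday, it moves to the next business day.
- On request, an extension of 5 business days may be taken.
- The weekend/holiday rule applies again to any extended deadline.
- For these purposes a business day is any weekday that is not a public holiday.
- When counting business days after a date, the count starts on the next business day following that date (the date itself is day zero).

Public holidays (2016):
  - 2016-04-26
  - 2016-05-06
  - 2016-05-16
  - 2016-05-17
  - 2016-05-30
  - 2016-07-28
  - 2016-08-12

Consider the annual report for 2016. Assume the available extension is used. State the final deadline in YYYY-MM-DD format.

The statutory due date is 2016-03-07.
2016-03-07 falls on a Monday, which is a business day, so no adjustment is needed.
The 5-business-day extension runs from 2016-03-07 to 2016-03-14.
2016-03-14 falls on a Monday, which is a business day, so no adjustment is needed.
The final due date is 2016-03-14.

2016-03-14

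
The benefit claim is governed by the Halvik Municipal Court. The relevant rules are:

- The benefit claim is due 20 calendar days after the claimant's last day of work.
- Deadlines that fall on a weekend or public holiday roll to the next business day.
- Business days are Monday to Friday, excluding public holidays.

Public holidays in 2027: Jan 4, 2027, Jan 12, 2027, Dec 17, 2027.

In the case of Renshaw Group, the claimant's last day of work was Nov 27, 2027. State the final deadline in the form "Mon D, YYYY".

From Nov 27, 2027, 20 calendar days later is Dec 17, 2027.
Dec 17, 2027 is a listed holiday; the next business day is Dec 20, 2027 (Monday).
So the filing is due Dec 20, 2027.

Dec 20, 2027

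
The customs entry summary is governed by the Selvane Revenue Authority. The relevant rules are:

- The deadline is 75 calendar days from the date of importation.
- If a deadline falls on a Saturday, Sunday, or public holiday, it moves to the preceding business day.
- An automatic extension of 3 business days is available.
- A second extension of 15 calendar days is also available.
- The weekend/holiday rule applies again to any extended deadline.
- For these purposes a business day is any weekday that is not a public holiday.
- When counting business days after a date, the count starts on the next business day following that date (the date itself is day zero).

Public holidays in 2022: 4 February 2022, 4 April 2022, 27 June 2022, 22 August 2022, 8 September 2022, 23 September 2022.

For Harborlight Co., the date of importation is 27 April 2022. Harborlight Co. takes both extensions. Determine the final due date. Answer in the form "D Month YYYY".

29 July 2022

From 27 April 2022, 75 calendar days later is 11 July 2022.
11 July 2022 falls on a Monday, which is a business day, so no adjustment is needed.
Counting 3 further business days from 11 July 2022 reaches 14 July 2022.
14 July 2022 falls on a Thursday, which is a business day, so no adjustment is needed.
With the 15-day extension, 14 July 2022 becomes 29 July 2022.
29 July 2022 (Friday) is already a business day.
So the filing is due 29 July 2022.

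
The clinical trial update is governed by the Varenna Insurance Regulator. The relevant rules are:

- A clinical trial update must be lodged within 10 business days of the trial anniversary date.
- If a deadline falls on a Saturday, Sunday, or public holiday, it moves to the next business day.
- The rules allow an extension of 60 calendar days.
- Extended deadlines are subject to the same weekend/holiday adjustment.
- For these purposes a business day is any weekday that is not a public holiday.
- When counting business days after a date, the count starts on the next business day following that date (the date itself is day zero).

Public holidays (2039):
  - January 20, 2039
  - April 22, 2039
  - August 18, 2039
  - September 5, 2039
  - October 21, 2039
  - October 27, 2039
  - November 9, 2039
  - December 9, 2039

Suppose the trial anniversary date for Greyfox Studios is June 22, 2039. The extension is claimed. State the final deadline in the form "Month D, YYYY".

10 business days after June 22, 2039, excluding weekends and holidays, is July 6, 2039.
Since July 6, 2039 is a Wednesday and not a holiday, the date is unchanged.
With the 60-day extension, July 6, 2039 becomes September 4, 2039.
September 4, 2039 falls on a Sunday. Rolling to the next business day gives September 6, 2039, a Tuesday.
Deadline: September 6, 2039.

September 6, 2039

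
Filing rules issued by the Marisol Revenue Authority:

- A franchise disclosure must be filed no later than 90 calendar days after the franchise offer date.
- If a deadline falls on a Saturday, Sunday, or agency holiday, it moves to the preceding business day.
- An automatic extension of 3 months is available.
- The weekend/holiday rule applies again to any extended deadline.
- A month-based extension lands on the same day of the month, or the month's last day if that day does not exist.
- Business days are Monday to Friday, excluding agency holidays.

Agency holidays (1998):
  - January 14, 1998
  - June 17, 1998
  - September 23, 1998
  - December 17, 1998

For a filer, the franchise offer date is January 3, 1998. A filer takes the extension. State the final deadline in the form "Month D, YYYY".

Adding 90 calendar days to January 3, 1998 gives April 3, 1998.
April 3, 1998 is a Friday and not a listed holiday, so it stands.
Add 3 months to April 3, 1998: July 3, 1998.
July 3, 1998 falls on a Friday, which is a business day, so no adjustment is needed.
The final due date is July 3, 1998.

July 3, 1998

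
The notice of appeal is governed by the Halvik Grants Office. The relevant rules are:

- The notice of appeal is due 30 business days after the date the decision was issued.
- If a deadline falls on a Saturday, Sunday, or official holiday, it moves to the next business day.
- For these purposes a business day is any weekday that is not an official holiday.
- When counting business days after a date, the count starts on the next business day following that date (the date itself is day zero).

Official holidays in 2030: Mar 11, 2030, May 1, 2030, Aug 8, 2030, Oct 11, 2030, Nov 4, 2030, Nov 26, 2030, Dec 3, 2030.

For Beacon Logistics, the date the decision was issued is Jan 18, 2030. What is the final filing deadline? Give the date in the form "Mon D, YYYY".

30 business days after Jan 18, 2030, excluding weekends and holidays, is Mar 1, 2030.
Mar 1, 2030 falls on a Friday, which is a business day, so no adjustment is needed.
Deadline: Mar 1, 2030.

Mar 1, 2030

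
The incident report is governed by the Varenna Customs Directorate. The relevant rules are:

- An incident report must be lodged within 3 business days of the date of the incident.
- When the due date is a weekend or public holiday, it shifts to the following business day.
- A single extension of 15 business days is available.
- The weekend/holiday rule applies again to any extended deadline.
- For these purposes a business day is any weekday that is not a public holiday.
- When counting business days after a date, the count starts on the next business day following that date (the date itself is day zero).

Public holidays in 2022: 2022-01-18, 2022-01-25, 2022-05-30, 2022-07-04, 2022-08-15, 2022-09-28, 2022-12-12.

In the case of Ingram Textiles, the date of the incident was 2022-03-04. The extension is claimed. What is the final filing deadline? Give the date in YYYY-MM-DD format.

3 business days after 2022-03-04, excluding weekends and holidays, is 2022-03-09.
Since 2022-03-09 is a Wednesday and not a holiday, the date is unchanged.
Counting 15 further business days from 2022-03-09 reaches 2022-03-30.
Since 2022-03-30 is a Wednesday and not a holiday, the date is unchanged.
The final due date is 2022-03-30.

2022-03-30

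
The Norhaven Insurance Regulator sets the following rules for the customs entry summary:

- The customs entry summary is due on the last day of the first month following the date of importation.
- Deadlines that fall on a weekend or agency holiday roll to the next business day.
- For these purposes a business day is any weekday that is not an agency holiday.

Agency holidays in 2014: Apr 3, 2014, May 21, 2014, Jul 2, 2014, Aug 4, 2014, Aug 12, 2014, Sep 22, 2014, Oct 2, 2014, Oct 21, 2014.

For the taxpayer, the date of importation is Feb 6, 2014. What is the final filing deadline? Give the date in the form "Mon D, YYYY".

Mar 31, 2014

1 month after Feb 6, 2014 is March 2014; that month ends on Mar 31, 2014.
Mar 31, 2014 falls on a Monday, which is a business day, so no adjustment is needed.
So the filing is due Mar 31, 2014.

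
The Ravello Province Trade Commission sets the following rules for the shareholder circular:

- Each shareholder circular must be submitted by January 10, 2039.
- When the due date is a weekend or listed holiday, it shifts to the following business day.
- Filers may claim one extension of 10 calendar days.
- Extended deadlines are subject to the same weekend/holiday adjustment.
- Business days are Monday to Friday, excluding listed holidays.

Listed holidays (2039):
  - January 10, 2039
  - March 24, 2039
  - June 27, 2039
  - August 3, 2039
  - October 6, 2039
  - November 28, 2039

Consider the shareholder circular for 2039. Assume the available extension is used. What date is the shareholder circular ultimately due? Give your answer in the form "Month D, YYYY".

Start from the fixed due date, January 10, 2039.
January 10, 2039 is a listed holiday, so it moves to the next business day, January 11, 2039 (Tuesday).
Applying the 10-calendar-day extension: January 11, 2039 + 10 days = January 21, 2039.
January 21, 2039 (Friday) is already a business day.
The final due date is January 21, 2039.

January 21, 2039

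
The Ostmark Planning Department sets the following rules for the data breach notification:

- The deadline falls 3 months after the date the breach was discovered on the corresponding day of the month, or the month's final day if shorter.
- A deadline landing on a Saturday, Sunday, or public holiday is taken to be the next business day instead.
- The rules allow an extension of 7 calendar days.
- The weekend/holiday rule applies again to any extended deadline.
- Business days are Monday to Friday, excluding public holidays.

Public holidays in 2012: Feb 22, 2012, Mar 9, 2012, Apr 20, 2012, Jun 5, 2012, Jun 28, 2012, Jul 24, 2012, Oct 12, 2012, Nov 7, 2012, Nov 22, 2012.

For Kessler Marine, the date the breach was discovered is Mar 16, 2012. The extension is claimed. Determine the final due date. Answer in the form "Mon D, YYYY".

Jun 25, 2012

Moving 3 months forward from Mar 16, 2012 on the corresponding day gives Jun 16, 2012.
Jun 16, 2012 is a Saturday, so it moves to the next business day, Jun 18, 2012 (Monday).
With the 7-day extension, Jun 18, 2012 becomes Jun 25, 2012.
Jun 25, 2012 is a Monday and not a listed holiday, so it stands.
The final due date is Jun 25, 2012.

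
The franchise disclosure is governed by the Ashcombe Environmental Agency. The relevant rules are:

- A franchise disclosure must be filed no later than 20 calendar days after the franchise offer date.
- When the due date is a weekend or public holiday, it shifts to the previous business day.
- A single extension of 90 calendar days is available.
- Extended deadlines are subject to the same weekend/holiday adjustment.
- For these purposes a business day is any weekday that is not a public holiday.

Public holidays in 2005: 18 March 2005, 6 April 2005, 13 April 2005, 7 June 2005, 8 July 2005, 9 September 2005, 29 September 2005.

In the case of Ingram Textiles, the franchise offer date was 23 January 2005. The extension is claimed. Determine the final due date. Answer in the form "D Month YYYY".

Trigger date 23 January 2005 + 20 calendar days = 12 February 2005.
Because 12 February 2005 is a Saturday, the deadline becomes 11 February 2005 (Friday).
With the 90-day extension, 11 February 2005 becomes 12 May 2005.
12 May 2005 falls on a Thursday, which is a business day, so no adjustment is needed.
The final due date is 12 May 2005.

12 May 2005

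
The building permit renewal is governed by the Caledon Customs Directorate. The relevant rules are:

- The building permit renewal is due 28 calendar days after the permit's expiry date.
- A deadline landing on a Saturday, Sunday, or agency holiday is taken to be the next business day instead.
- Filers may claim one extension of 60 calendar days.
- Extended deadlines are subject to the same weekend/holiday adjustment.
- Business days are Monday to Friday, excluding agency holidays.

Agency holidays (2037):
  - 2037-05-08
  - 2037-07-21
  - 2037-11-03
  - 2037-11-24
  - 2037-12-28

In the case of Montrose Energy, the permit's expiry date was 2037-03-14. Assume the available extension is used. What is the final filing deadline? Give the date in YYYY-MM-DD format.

Adding 28 calendar days to 2037-03-14 gives 2037-04-11.
2037-04-11 falls on a Saturday. Rolling to the next business day gives 2037-04-13, a Monday.
Applying the 60-calendar-day extension: 2037-04-13 + 60 days = 2037-06-12.
2037-06-12 falls on a Friday, which is a business day, so no adjustment is needed.
Deadline: 2037-06-12.

2037-06-12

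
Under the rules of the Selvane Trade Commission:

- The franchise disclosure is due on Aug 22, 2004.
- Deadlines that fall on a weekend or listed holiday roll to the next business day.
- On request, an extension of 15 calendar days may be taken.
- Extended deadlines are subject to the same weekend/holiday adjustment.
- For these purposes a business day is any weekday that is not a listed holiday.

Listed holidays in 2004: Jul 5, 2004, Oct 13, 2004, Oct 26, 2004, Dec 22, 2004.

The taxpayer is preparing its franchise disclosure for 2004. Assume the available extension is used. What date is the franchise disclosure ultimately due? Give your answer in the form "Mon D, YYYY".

Sep 7, 2004

The stated deadline is Aug 22, 2004.
Aug 22, 2004 is a Sunday, so it moves to the next business day, Aug 23, 2004 (Monday).
The 15-calendar-day extension moves the deadline from Aug 23, 2004 to Sep 7, 2004.
Since Sep 7, 2004 is a Tuesday and not a holiday, the date is unchanged.
Deadline: Sep 7, 2004.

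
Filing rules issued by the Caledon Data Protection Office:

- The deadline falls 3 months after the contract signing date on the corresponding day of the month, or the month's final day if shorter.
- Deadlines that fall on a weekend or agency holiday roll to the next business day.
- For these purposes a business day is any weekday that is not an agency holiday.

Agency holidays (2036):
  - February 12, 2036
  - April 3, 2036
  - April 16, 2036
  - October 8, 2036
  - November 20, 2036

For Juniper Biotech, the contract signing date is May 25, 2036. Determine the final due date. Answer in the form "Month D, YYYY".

August 25, 2036

3 months from May 25, 2036 is August 25, 2036.
August 25, 2036 (Monday) is already a business day.
Deadline: August 25, 2036.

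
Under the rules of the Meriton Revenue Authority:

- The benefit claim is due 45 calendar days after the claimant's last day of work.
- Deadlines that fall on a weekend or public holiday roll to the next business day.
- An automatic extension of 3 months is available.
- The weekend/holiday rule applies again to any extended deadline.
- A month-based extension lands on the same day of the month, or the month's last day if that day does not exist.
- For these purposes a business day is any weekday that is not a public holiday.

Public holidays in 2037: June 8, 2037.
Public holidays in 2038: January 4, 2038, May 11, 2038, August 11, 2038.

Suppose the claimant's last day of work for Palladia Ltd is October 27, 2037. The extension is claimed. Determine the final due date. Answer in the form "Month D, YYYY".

Adding 45 calendar days to October 27, 2037 gives December 11, 2037.
December 11, 2037 falls on a Friday, which is a business day, so no adjustment is needed.
The 3 months extension carries December 11, 2037 to March 11, 2038.
March 11, 2038 falls on a Thursday, which is a business day, so no adjustment is needed.
Deadline: March 11, 2038.

March 11, 2038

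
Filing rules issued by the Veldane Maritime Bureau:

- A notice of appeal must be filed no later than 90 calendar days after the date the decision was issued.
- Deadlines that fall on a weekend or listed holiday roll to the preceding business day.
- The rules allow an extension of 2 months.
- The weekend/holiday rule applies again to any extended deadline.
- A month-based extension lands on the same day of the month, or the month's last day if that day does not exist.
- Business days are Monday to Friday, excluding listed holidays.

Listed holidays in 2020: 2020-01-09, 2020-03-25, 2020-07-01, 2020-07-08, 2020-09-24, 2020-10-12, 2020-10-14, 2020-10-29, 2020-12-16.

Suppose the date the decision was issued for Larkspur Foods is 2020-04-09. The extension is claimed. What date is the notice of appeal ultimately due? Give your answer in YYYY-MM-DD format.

2020-09-07

Adding 90 calendar days to 2020-04-09 gives 2020-07-08.
2020-07-08 is a listed holiday, so it moves to the preceding business day, 2020-07-07 (Tuesday).
Add 2 months to 2020-07-07: 2020-09-07.
2020-09-07 is a Monday and not a listed holiday, so it stands.
The final due date is 2020-09-07.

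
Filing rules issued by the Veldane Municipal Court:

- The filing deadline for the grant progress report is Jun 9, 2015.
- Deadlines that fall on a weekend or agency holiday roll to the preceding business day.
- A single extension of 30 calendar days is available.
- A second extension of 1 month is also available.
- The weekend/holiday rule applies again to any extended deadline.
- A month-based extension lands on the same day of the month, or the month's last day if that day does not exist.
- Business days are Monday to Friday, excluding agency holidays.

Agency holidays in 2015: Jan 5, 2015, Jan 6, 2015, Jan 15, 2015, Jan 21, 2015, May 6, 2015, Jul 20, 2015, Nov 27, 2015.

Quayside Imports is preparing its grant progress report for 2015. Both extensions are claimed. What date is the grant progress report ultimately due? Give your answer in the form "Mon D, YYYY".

Aug 7, 2015

The statutory due date is Jun 9, 2015.
Since Jun 9, 2015 is a Tuesday and not a holiday, the date is unchanged.
With the 30-day extension, Jun 9, 2015 becomes Jul 9, 2015.
Jul 9, 2015 falls on a Thursday, which is a business day, so no adjustment is needed.
Applying the 1 month extension: 1 month after Jul 9, 2015 is Aug 9, 2015.
Aug 9, 2015 is a Sunday, so it moves to the preceding business day, Aug 7, 2015 (Friday).
Final deadline: Aug 7, 2015.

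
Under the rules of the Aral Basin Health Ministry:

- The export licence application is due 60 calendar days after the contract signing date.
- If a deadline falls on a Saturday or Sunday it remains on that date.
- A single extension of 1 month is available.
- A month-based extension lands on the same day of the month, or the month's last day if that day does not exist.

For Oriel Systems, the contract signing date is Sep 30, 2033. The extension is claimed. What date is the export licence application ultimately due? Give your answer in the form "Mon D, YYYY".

Adding 60 calendar days to Sep 30, 2033 gives Nov 29, 2033.
Nov 29, 2033 falls on a Tuesday. The rules make no weekend/holiday allowance, so it remains Nov 29, 2033.
The 1 month extension carries Nov 29, 2033 to Dec 29, 2033.
No adjustment is made for weekends or holidays, so Dec 29, 2033 stands.
The final due date is Dec 29, 2033.

Dec 29, 2033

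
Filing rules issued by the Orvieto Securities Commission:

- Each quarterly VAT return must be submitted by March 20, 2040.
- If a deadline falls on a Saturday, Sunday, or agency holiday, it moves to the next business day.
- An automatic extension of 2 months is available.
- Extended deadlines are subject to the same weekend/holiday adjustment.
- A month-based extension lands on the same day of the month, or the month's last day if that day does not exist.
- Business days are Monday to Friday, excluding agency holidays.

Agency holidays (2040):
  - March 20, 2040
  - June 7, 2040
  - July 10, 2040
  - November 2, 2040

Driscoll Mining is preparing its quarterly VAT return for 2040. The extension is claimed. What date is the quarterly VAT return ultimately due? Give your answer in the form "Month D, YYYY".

Start from the fixed due date, March 20, 2040.
Because March 20, 2040 is a listed holiday, the deadline becomes March 21, 2040 (Wednesday).
Applying the 2 months extension: 2 months after March 21, 2040 is May 21, 2040.
Since May 21, 2040 is a Monday and not a holiday, the date is unchanged.
The final due date is May 21, 2040.

May 21, 2040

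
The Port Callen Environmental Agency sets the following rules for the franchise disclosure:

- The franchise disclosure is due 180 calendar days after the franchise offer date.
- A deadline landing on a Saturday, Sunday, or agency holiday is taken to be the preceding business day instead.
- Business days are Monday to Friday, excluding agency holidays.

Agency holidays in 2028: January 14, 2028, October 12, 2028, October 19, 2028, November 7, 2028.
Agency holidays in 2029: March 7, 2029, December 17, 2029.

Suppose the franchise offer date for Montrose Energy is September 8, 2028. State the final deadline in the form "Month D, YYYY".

March 6, 2029

Adding 180 calendar days to September 8, 2028 gives March 7, 2029.
March 7, 2029 falls on a listed holiday. Rolling to the preceding business day gives March 6, 2029, a Tuesday.
So the filing is due March 6, 2029.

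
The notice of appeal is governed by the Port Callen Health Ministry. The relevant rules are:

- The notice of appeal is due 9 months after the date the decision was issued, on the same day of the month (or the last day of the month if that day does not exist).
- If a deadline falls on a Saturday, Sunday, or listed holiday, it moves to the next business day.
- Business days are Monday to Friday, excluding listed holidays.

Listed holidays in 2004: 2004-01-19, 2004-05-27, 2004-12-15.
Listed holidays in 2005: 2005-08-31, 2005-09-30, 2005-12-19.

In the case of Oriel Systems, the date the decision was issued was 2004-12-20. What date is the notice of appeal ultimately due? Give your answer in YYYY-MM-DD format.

2005-09-20

Moving 9 months forward from 2004-12-20 on the corresponding day gives 2005-09-20.
Since 2005-09-20 is a Tuesday and not a holiday, the date is unchanged.
So the filing is due 2005-09-20.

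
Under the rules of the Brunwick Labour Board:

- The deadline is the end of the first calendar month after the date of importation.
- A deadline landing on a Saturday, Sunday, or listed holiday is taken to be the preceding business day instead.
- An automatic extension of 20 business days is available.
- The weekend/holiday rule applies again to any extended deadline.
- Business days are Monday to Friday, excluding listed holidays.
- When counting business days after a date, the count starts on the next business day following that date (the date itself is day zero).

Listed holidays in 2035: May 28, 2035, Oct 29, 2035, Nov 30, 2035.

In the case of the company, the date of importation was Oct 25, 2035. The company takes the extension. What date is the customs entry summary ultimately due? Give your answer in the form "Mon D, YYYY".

1 month after Oct 25, 2035 falls in November 2035; the last day of that month is Nov 30, 2035.
Nov 30, 2035 is a listed holiday; the preceding business day is Nov 29, 2035 (Thursday).
The 20-business-day extension runs from Nov 29, 2035 to Dec 28, 2035.
Since Dec 28, 2035 is a Friday and not a holiday, the date is unchanged.
So the filing is due Dec 28, 2035.

Dec 28, 2035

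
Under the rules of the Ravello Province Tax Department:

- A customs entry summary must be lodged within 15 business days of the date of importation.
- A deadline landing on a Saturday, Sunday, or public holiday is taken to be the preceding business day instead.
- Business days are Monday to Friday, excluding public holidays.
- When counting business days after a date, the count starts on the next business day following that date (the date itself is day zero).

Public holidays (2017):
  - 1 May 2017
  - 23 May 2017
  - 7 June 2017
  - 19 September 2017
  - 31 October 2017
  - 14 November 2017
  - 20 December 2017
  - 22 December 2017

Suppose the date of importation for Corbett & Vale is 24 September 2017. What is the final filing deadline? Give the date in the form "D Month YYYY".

13 October 2017

Counting 15 business days after 24 September 2017 (skipping weekends and listed holidays) reaches 13 October 2017.
13 October 2017 is a Friday and not a listed holiday, so it stands.
So the filing is due 13 October 2017.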